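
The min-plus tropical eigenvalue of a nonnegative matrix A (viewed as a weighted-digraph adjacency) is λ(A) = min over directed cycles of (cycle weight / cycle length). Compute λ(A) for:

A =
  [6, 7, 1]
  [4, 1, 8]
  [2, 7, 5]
λ(A) = 1

Enumerate directed cycles and compute their means (weight / length). Sample:
  cycle 0 → 0: weight = 6, length = 1, mean = 6/1 ≈ 6.000
  cycle 1 → 1: weight = 1, length = 1, mean = 1/1 ≈ 1.000
  cycle 2 → 2: weight = 5, length = 1, mean = 5/1 ≈ 5.000
  cycle 0 → 1 → 0: weight = 11, length = 2, mean = 11/2 ≈ 5.500
  cycle 0 → 2 → 0: weight = 3, length = 2, mean = 3/2 ≈ 1.500
  cycle 1 → 0 → 1: weight = 11, length = 2, mean = 11/2 ≈ 5.500
Minimum mean = 1.000, attained e.g. along the cycle 1 → 1 with weight 1 and length 1. So λ(A) = 1/1 = 1.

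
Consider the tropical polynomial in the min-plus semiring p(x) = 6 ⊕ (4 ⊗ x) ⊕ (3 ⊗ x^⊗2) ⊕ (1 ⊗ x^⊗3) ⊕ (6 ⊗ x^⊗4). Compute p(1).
p(1) = 4

A tropical monomial a ⊗ x^⊗i evaluates to a + i · x. Evaluating each term at x = 1:
  Term 0 contributes 6 + 0 · 1 = 6
  Term 1 contributes 4 + 1 · 1 = 5
  Term 2 contributes 3 + 2 · 1 = 5
  Term 3 contributes 1 + 3 · 1 = 4
  Term 4 contributes 6 + 4 · 1 = 10
p(1) = ⊕ of these = min[6, 5, 5, 4, 10] = 4.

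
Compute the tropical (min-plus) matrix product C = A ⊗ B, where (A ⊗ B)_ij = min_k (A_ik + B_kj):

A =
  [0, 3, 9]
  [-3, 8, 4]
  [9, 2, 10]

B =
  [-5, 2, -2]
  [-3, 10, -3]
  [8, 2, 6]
A ⊗ B =
  [-5, 2, -2]
  [-8, -1, -5]
  [-1, 11, -1]

Apply the min-plus product entry-by-entry:
  C[0][0] = min over k of (A[0][0] + B[0][0] = 0 + -5 = -5, A[0][1] + B[1][0] = 3 + -3 = 0, A[0][2] + B[2][0] = 9 + 8 = 17) = -5 (attained at k = 0)
  C[0][1] = min over k of (A[0][0] + B[0][1] = 0 + 2 = 2, A[0][1] + B[1][1] = 3 + 10 = 13, A[0][2] + B[2][1] = 9 + 2 = 11) = 2 (attained at k = 0)
  C[0][2] = min over k of (A[0][0] + B[0][2] = 0 + -2 = -2, A[0][1] + B[1][2] = 3 + -3 = 0, A[0][2] + B[2][2] = 9 + 6 = 15) = -2 (attained at k = 0)
  C[1][0] = min over k of (A[1][0] + B[0][0] = -3 + -5 = -8, A[1][1] + B[1][0] = 8 + -3 = 5, A[1][2] + B[2][0] = 4 + 8 = 12) = -8 (attained at k = 0)
  C[1][1] = min over k of (A[1][0] + B[0][1] = -3 + 2 = -1, A[1][1] + B[1][1] = 8 + 10 = 18, A[1][2] + B[2][1] = 4 + 2 = 6) = -1 (attained at k = 0)
  C[1][2] = min over k of (A[1][0] + B[0][2] = -3 + -2 = -5, A[1][1] + B[1][2] = 8 + -3 = 5, A[1][2] + B[2][2] = 4 + 6 = 10) = -5 (attained at k = 0)
  C[2][0] = min over k of (A[2][0] + B[0][0] = 9 + -5 = 4, A[2][1] + B[1][0] = 2 + -3 = -1, A[2][2] + B[2][0] = 10 + 8 = 18) = -1 (attained at k = 1)
  C[2][1] = min over k of (A[2][0] + B[0][1] = 9 + 2 = 11, A[2][1] + B[1][1] = 2 + 10 = 12, A[2][2] + B[2][1] = 10 + 2 = 12) = 11 (attained at k = 0)
  C[2][2] = min over k of (A[2][0] + B[0][2] = 9 + -2 = 7, A[2][1] + B[1][2] = 2 + -3 = -1, A[2][2] + B[2][2] = 10 + 6 = 16) = -1 (attained at k = 1)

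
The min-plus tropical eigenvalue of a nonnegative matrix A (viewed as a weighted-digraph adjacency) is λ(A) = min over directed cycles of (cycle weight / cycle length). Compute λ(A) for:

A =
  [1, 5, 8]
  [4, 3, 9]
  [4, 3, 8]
λ(A) = 1

Enumerate directed cycles and compute their means (weight / length). Sample:
  cycle 0 → 0: weight = 1, length = 1, mean = 1/1 ≈ 1.000
  cycle 1 → 1: weight = 3, length = 1, mean = 3/1 ≈ 3.000
  cycle 2 → 2: weight = 8, length = 1, mean = 8/1 ≈ 8.000
  cycle 0 → 1 → 0: weight = 9, length = 2, mean = 9/2 ≈ 4.500
  cycle 0 → 2 → 0: weight = 12, length = 2, mean = 12/2 ≈ 6.000
  cycle 1 → 0 → 1: weight = 9, length = 2, mean = 9/2 ≈ 4.500
Minimum mean = 1.000, attained e.g. along the cycle 0 → 0 with weight 1 and length 1. So λ(A) = 1/1 = 1.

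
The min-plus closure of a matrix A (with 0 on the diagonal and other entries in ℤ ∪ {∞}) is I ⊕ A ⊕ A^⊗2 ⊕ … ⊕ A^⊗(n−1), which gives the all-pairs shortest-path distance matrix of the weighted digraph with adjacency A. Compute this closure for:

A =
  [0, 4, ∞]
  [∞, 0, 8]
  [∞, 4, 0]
Closure =
  [0, 4, 12]
  [∞, 0, 8]
  [∞, 4, 0]

This is the Floyd-Warshall all-pairs shortest-path computation. For each intermediate vertex k = 0, 1, …, 2, update dist[i][j] ← min(dist[i][j], dist[i][k] + dist[k][j]). The final matrix gives, for each (i, j), the minimum total weight of any directed path from i to j (possibly empty when i = j).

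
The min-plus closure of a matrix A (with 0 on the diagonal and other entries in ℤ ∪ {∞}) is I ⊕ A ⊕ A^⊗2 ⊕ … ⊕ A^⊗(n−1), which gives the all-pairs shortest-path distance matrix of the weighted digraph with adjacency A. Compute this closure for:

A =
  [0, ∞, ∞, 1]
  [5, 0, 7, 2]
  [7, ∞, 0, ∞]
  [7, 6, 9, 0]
Closure =
  [0, 7, 10, 1]
  [5, 0, 7, 2]
  [7, 14, 0, 8]
  [7, 6, 9, 0]

This is the Floyd-Warshall all-pairs shortest-path computation. For each intermediate vertex k = 0, 1, …, 3, update dist[i][j] ← min(dist[i][j], dist[i][k] + dist[k][j]). The final matrix gives, for each (i, j), the minimum total weight of any directed path from i to j (possibly empty when i = j).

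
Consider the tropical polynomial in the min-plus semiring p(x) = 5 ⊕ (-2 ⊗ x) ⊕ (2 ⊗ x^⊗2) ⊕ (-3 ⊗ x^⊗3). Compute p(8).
p(8) = 5

A tropical monomial a ⊗ x^⊗i evaluates to a + i · x. Evaluating each term at x = 8:
  Term 0 contributes 5 + 0 · 8 = 5
  Term 1 contributes -2 + 1 · 8 = 6
  Term 2 contributes 2 + 2 · 8 = 18
  Term 3 contributes -3 + 3 · 8 = 21
p(8) = ⊕ of these = min[5, 6, 18, 21] = 5.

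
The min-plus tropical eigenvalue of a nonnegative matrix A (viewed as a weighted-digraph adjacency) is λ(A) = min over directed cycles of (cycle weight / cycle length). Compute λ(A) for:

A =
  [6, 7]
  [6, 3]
λ(A) = 3

Enumerate directed cycles and compute their means (weight / length). Sample:
  cycle 0 → 0: weight = 6, length = 1, mean = 6/1 ≈ 6.000
  cycle 1 → 1: weight = 3, length = 1, mean = 3/1 ≈ 3.000
  cycle 0 → 1 → 0: weight = 13, length = 2, mean = 13/2 ≈ 6.500
  cycle 1 → 0 → 1: weight = 13, length = 2, mean = 13/2 ≈ 6.500
Minimum mean = 3.000, attained e.g. along the cycle 1 → 1 with weight 3 and length 1. So λ(A) = 3/1 = 3.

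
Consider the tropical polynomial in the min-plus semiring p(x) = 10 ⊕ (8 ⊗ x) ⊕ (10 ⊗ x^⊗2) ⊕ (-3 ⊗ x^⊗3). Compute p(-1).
p(-1) = -6

A tropical monomial a ⊗ x^⊗i evaluates to a + i · x. Evaluating each term at x = -1:
  Term 0 contributes 10 + 0 · -1 = 10
  Term 1 contributes 8 + 1 · -1 = 7
  Term 2 contributes 10 + 2 · -1 = 8
  Term 3 contributes -3 + 3 · -1 = -6
p(-1) = ⊕ of these = min[10, 7, 8, -6] = -6.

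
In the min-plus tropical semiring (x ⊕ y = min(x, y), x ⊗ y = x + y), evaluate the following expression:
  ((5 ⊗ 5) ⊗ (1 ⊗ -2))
((5 ⊗ 5) ⊗ (1 ⊗ -2)) = 9

Expand innermost to outermost. Recall ⊕ takes the minimum of its arguments and ⊗ takes their sum. Working out the expression ((5 ⊗ 5) ⊗ (1 ⊗ -2)) gives 9.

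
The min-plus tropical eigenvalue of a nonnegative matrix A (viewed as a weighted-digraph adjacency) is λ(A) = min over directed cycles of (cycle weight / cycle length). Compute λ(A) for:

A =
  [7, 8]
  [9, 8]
λ(A) = 7

Enumerate directed cycles and compute their means (weight / length). Sample:
  cycle 0 → 0: weight = 7, length = 1, mean = 7/1 ≈ 7.000
  cycle 1 → 1: weight = 8, length = 1, mean = 8/1 ≈ 8.000
  cycle 0 → 1 → 0: weight = 17, length = 2, mean = 17/2 ≈ 8.500
  cycle 1 → 0 → 1: weight = 17, length = 2, mean = 17/2 ≈ 8.500
Minimum mean = 7.000, attained e.g. along the cycle 0 → 0 with weight 7 and length 1. So λ(A) = 7/1 = 7.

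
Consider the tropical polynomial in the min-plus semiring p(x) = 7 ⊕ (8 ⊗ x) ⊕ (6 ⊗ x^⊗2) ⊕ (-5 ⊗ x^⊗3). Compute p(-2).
p(-2) = -11

A tropical monomial a ⊗ x^⊗i evaluates to a + i · x. Evaluating each term at x = -2:
  Term 0 contributes 7 + 0 · -2 = 7
  Term 1 contributes 8 + 1 · -2 = 6
  Term 2 contributes 6 + 2 · -2 = 2
  Term 3 contributes -5 + 3 · -2 = -11
p(-2) = ⊕ of these = min[7, 6, 2, -11] = -11.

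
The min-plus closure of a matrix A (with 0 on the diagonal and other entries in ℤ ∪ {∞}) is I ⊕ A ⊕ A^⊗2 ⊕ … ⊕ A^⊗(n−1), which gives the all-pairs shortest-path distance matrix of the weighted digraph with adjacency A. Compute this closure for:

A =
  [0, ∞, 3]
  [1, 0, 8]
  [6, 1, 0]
Closure =
  [0, 4, 3]
  [1, 0, 4]
  [2, 1, 0]

This is the Floyd-Warshall all-pairs shortest-path computation. For each intermediate vertex k = 0, 1, …, 2, update dist[i][j] ← min(dist[i][j], dist[i][k] + dist[k][j]). The final matrix gives, for each (i, j), the minimum total weight of any directed path from i to j (possibly empty when i = j).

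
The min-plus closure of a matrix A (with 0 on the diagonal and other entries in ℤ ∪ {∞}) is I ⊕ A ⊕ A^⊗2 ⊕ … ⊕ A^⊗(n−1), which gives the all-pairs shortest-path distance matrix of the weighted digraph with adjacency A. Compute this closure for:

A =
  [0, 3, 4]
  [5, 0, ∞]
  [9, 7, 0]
Closure =
  [0, 3, 4]
  [5, 0, 9]
  [9, 7, 0]

This is the Floyd-Warshall all-pairs shortest-path computation. For each intermediate vertex k = 0, 1, …, 2, update dist[i][j] ← min(dist[i][j], dist[i][k] + dist[k][j]). The final matrix gives, for each (i, j), the minimum total weight of any directed path from i to j (possibly empty when i = j).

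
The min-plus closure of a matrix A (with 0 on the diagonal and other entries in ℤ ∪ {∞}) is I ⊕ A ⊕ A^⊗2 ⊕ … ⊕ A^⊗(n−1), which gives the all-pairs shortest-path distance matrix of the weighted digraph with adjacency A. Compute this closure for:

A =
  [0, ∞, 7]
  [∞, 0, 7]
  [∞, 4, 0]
Closure =
  [0, 11, 7]
  [∞, 0, 7]
  [∞, 4, 0]

This is the Floyd-Warshall all-pairs shortest-path computation. For each intermediate vertex k = 0, 1, …, 2, update dist[i][j] ← min(dist[i][j], dist[i][k] + dist[k][j]). The final matrix gives, for each (i, j), the minimum total weight of any directed path from i to j (possibly empty when i = j).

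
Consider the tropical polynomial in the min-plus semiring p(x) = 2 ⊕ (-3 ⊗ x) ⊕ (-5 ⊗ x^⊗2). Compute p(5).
p(5) = 2

A tropical monomial a ⊗ x^⊗i evaluates to a + i · x. Evaluating each term at x = 5:
  Term 0 contributes 2 + 0 · 5 = 2
  Term 1 contributes -3 + 1 · 5 = 2
  Term 2 contributes -5 + 2 · 5 = 5
p(5) = ⊕ of these = min[2, 2, 5] = 2.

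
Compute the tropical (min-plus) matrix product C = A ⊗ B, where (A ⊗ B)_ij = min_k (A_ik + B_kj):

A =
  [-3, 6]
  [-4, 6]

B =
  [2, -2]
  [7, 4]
A ⊗ B =
  [-1, -5]
  [-2, -6]

Apply the min-plus product entry-by-entry:
  C[0][0] = min over k of (A[0][0] + B[0][0] = -3 + 2 = -1, A[0][1] + B[1][0] = 6 + 7 = 13) = -1 (attained at k = 0)
  C[0][1] = min over k of (A[0][0] + B[0][1] = -3 + -2 = -5, A[0][1] + B[1][1] = 6 + 4 = 10) = -5 (attained at k = 0)
  C[1][0] = min over k of (A[1][0] + B[0][0] = -4 + 2 = -2, A[1][1] + B[1][0] = 6 + 7 = 13) = -2 (attained at k = 0)
  C[1][1] = min over k of (A[1][0] + B[0][1] = -4 + -2 = -6, A[1][1] + B[1][1] = 6 + 4 = 10) = -6 (attained at k = 0)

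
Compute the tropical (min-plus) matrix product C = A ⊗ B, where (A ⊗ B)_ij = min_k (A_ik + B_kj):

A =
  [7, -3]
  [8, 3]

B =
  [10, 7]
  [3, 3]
A ⊗ B =
  [0, 0]
  [6, 6]

Apply the min-plus product entry-by-entry:
  C[0][0] = min over k of (A[0][0] + B[0][0] = 7 + 10 = 17, A[0][1] + B[1][0] = -3 + 3 = 0) = 0 (attained at k = 1)
  C[0][1] = min over k of (A[0][0] + B[0][1] = 7 + 7 = 14, A[0][1] + B[1][1] = -3 + 3 = 0) = 0 (attained at k = 1)
  C[1][0] = min over k of (A[1][0] + B[0][0] = 8 + 10 = 18, A[1][1] + B[1][0] = 3 + 3 = 6) = 6 (attained at k = 1)
  C[1][1] = min over k of (A[1][0] + B[0][1] = 8 + 7 = 15, A[1][1] + B[1][1] = 3 + 3 = 6) = 6 (attained at k = 1)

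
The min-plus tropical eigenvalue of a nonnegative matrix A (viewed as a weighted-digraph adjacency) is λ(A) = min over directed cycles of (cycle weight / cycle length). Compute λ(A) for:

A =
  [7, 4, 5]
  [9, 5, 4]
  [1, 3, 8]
λ(A) = 3

Enumerate directed cycles and compute their means (weight / length). Sample:
  cycle 0 → 0: weight = 7, length = 1, mean = 7/1 ≈ 7.000
  cycle 1 → 1: weight = 5, length = 1, mean = 5/1 ≈ 5.000
  cycle 2 → 2: weight = 8, length = 1, mean = 8/1 ≈ 8.000
  cycle 0 → 1 → 0: weight = 13, length = 2, mean = 13/2 ≈ 6.500
  cycle 0 → 2 → 0: weight = 6, length = 2, mean = 6/2 ≈ 3.000
  cycle 1 → 0 → 1: weight = 13, length = 2, mean = 13/2 ≈ 6.500
Minimum mean = 3.000, attained e.g. along the cycle 0 → 2 → 0 with weight 6 and length 2. So λ(A) = 6/2 = 3.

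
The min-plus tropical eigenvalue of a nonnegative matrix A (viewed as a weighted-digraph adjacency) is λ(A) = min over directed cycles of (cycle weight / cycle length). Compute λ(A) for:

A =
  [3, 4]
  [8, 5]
λ(A) = 3

Enumerate directed cycles and compute their means (weight / length). Sample:
  cycle 0 → 0: weight = 3, length = 1, mean = 3/1 ≈ 3.000
  cycle 1 → 1: weight = 5, length = 1, mean = 5/1 ≈ 5.000
  cycle 0 → 1 → 0: weight = 12, length = 2, mean = 12/2 ≈ 6.000
  cycle 1 → 0 → 1: weight = 12, length = 2, mean = 12/2 ≈ 6.000
Minimum mean = 3.000, attained e.g. along the cycle 0 → 0 with weight 3 and length 1. So λ(A) = 3/1 = 3.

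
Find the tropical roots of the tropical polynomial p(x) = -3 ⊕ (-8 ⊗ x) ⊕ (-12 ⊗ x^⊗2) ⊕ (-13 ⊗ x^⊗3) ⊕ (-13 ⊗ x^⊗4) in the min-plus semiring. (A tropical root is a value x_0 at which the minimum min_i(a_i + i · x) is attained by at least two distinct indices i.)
Roots: {0, 1, 4, 5}

Each tropical root is a break point of the lower envelope of the lines y = a_i + i · x (there are 5 lines, with slopes 0, 1, ..., 4). Only the lines that attain the minimum somewhere contribute to roots; other lines are dominated. Here the surviving (envelope) indices are i = 4, i = 3, i = 2, i = 1, i = 0.
Intersections between consecutive envelope lines give the roots: for adjacent envelope indices i < j the intersection is x = (a_i − a_j) / (j − i). Reading off the sorted break points: {0, 1, 4, 5}.
Verification: at each break x_0, at least two indices attain the minimum of min_i(a_i + i · x_0).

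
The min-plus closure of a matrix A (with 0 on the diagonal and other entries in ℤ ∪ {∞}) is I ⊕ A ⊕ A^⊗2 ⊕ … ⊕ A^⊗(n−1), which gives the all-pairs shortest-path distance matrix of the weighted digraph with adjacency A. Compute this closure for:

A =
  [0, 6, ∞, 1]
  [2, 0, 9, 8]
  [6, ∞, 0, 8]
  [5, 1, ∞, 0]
Closure =
  [0, 2, 11, 1]
  [2, 0, 9, 3]
  [6, 8, 0, 7]
  [3, 1, 10, 0]

This is the Floyd-Warshall all-pairs shortest-path computation. For each intermediate vertex k = 0, 1, …, 3, update dist[i][j] ← min(dist[i][j], dist[i][k] + dist[k][j]). The final matrix gives, for each (i, j), the minimum total weight of any directed path from i to j (possibly empty when i = j).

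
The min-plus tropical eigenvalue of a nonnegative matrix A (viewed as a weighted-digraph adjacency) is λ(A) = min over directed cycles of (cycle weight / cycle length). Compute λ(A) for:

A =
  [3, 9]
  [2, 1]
λ(A) = 1

Enumerate directed cycles and compute their means (weight / length). Sample:
  cycle 0 → 0: weight = 3, length = 1, mean = 3/1 ≈ 3.000
  cycle 1 → 1: weight = 1, length = 1, mean = 1/1 ≈ 1.000
  cycle 0 → 1 → 0: weight = 11, length = 2, mean = 11/2 ≈ 5.500
  cycle 1 → 0 → 1: weight = 11, length = 2, mean = 11/2 ≈ 5.500
Minimum mean = 1.000, attained e.g. along the cycle 1 → 1 with weight 1 and length 1. So λ(A) = 1/1 = 1.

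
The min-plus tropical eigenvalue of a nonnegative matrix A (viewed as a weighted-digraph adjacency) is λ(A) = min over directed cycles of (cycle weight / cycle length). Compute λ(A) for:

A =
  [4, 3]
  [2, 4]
λ(A) = 5/2

Enumerate directed cycles and compute their means (weight / length). Sample:
  cycle 0 → 0: weight = 4, length = 1, mean = 4/1 ≈ 4.000
  cycle 1 → 1: weight = 4, length = 1, mean = 4/1 ≈ 4.000
  cycle 0 → 1 → 0: weight = 5, length = 2, mean = 5/2 ≈ 2.500
  cycle 1 → 0 → 1: weight = 5, length = 2, mean = 5/2 ≈ 2.500
Minimum mean = 2.500, attained e.g. along the cycle 0 → 1 → 0 with weight 5 and length 2. So λ(A) = 5/2 = 5/2.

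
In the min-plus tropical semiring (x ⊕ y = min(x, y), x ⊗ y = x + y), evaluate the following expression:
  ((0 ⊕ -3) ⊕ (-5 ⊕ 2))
((0 ⊕ -3) ⊕ (-5 ⊕ 2)) = -5

Expand innermost to outermost. Recall ⊕ takes the minimum of its arguments and ⊗ takes their sum. Working out the expression ((0 ⊕ -3) ⊕ (-5 ⊕ 2)) gives -5.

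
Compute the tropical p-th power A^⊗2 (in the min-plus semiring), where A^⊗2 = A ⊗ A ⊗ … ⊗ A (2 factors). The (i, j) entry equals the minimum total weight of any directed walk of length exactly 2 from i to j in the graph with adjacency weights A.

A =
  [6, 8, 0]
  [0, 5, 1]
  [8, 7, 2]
A^⊗2 =
  [8, 7, 2]
  [5, 8, 0]
  [7, 9, 4]

Each entry (A^⊗2)_ij equals the minimum over all length-2 walks i = v_0 → v_1 → … → v_2 = j of Σ_t A[v_t][v_{t+1}]. For example, for (i, j) = (0, 2) we minimise over 3 possible intermediate vertex sequences; the minimum is 2, attained along the walk 0 → 2 → 2.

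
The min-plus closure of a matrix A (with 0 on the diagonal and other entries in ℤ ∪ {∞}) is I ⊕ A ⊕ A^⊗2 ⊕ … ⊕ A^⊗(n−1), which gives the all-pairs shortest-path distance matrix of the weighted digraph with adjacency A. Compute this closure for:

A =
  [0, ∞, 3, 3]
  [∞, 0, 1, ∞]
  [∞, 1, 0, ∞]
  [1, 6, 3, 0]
Closure =
  [0, 4, 3, 3]
  [∞, 0, 1, ∞]
  [∞, 1, 0, ∞]
  [1, 4, 3, 0]

This is the Floyd-Warshall all-pairs shortest-path computation. For each intermediate vertex k = 0, 1, …, 3, update dist[i][j] ← min(dist[i][j], dist[i][k] + dist[k][j]). The final matrix gives, for each (i, j), the minimum total weight of any directed path from i to j (possibly empty when i = j).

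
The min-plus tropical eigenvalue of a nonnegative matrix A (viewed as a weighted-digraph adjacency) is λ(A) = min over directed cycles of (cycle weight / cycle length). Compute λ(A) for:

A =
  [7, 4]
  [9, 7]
λ(A) = 13/2

Enumerate directed cycles and compute their means (weight / length). Sample:
  cycle 0 → 0: weight = 7, length = 1, mean = 7/1 ≈ 7.000
  cycle 1 → 1: weight = 7, length = 1, mean = 7/1 ≈ 7.000
  cycle 0 → 1 → 0: weight = 13, length = 2, mean = 13/2 ≈ 6.500
  cycle 1 → 0 → 1: weight = 13, length = 2, mean = 13/2 ≈ 6.500
Minimum mean = 6.500, attained e.g. along the cycle 0 → 1 → 0 with weight 13 and length 2. So λ(A) = 13/2 = 13/2.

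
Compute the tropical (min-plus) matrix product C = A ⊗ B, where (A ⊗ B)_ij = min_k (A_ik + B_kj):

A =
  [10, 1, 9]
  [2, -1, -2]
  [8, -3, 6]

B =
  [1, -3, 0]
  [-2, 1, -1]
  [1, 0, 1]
A ⊗ B =
  [-1, 2, 0]
  [-3, -2, -2]
  [-5, -2, -4]

Apply the min-plus product entry-by-entry:
  C[0][0] = min over k of (A[0][0] + B[0][0] = 10 + 1 = 11, A[0][1] + B[1][0] = 1 + -2 = -1, A[0][2] + B[2][0] = 9 + 1 = 10) = -1 (attained at k = 1)
  C[0][1] = min over k of (A[0][0] + B[0][1] = 10 + -3 = 7, A[0][1] + B[1][1] = 1 + 1 = 2, A[0][2] + B[2][1] = 9 + 0 = 9) = 2 (attained at k = 1)
  C[0][2] = min over k of (A[0][0] + B[0][2] = 10 + 0 = 10, A[0][1] + B[1][2] = 1 + -1 = 0, A[0][2] + B[2][2] = 9 + 1 = 10) = 0 (attained at k = 1)
  C[1][0] = min over k of (A[1][0] + B[0][0] = 2 + 1 = 3, A[1][1] + B[1][0] = -1 + -2 = -3, A[1][2] + B[2][0] = -2 + 1 = -1) = -3 (attained at k = 1)
  C[1][1] = min over k of (A[1][0] + B[0][1] = 2 + -3 = -1, A[1][1] + B[1][1] = -1 + 1 = 0, A[1][2] + B[2][1] = -2 + 0 = -2) = -2 (attained at k = 2)
  C[1][2] = min over k of (A[1][0] + B[0][2] = 2 + 0 = 2, A[1][1] + B[1][2] = -1 + -1 = -2, A[1][2] + B[2][2] = -2 + 1 = -1) = -2 (attained at k = 1)
  C[2][0] = min over k of (A[2][0] + B[0][0] = 8 + 1 = 9, A[2][1] + B[1][0] = -3 + -2 = -5, A[2][2] + B[2][0] = 6 + 1 = 7) = -5 (attained at k = 1)
  C[2][1] = min over k of (A[2][0] + B[0][1] = 8 + -3 = 5, A[2][1] + B[1][1] = -3 + 1 = -2, A[2][2] + B[2][1] = 6 + 0 = 6) = -2 (attained at k = 1)
  C[2][2] = min over k of (A[2][0] + B[0][2] = 8 + 0 = 8, A[2][1] + B[1][2] = -3 + -1 = -4, A[2][2] + B[2][2] = 6 + 1 = 7) = -4 (attained at k = 1)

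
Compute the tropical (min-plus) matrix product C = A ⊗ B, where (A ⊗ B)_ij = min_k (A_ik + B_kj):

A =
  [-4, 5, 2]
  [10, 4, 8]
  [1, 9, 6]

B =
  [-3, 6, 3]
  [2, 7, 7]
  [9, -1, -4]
A ⊗ B =
  [-7, 1, -2]
  [6, 7, 4]
  [-2, 5, 2]

Apply the min-plus product entry-by-entry:
  C[0][0] = min over k of (A[0][0] + B[0][0] = -4 + -3 = -7, A[0][1] + B[1][0] = 5 + 2 = 7, A[0][2] + B[2][0] = 2 + 9 = 11) = -7 (attained at k = 0)
  C[0][1] = min over k of (A[0][0] + B[0][1] = -4 + 6 = 2, A[0][1] + B[1][1] = 5 + 7 = 12, A[0][2] + B[2][1] = 2 + -1 = 1) = 1 (attained at k = 2)
  C[0][2] = min over k of (A[0][0] + B[0][2] = -4 + 3 = -1, A[0][1] + B[1][2] = 5 + 7 = 12, A[0][2] + B[2][2] = 2 + -4 = -2) = -2 (attained at k = 2)
  C[1][0] = min over k of (A[1][0] + B[0][0] = 10 + -3 = 7, A[1][1] + B[1][0] = 4 + 2 = 6, A[1][2] + B[2][0] = 8 + 9 = 17) = 6 (attained at k = 1)
  C[1][1] = min over k of (A[1][0] + B[0][1] = 10 + 6 = 16, A[1][1] + B[1][1] = 4 + 7 = 11, A[1][2] + B[2][1] = 8 + -1 = 7) = 7 (attained at k = 2)
  C[1][2] = min over k of (A[1][0] + B[0][2] = 10 + 3 = 13, A[1][1] + B[1][2] = 4 + 7 = 11, A[1][2] + B[2][2] = 8 + -4 = 4) = 4 (attained at k = 2)
  C[2][0] = min over k of (A[2][0] + B[0][0] = 1 + -3 = -2, A[2][1] + B[1][0] = 9 + 2 = 11, A[2][2] + B[2][0] = 6 + 9 = 15) = -2 (attained at k = 0)
  C[2][1] = min over k of (A[2][0] + B[0][1] = 1 + 6 = 7, A[2][1] + B[1][1] = 9 + 7 = 16, A[2][2] + B[2][1] = 6 + -1 = 5) = 5 (attained at k = 2)
  C[2][2] = min over k of (A[2][0] + B[0][2] = 1 + 3 = 4, A[2][1] + B[1][2] = 9 + 7 = 16, A[2][2] + B[2][2] = 6 + -4 = 2) = 2 (attained at k = 2)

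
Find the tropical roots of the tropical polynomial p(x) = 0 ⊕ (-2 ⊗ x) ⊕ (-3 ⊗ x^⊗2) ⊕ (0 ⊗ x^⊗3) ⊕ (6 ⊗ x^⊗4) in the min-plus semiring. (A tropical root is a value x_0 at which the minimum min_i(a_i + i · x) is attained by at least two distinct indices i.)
Roots: {-6, -3, 1, 2}

Each tropical root is a break point of the lower envelope of the lines y = a_i + i · x (there are 5 lines, with slopes 0, 1, ..., 4). Only the lines that attain the minimum somewhere contribute to roots; other lines are dominated. Here the surviving (envelope) indices are i = 4, i = 3, i = 2, i = 1, i = 0.
Intersections between consecutive envelope lines give the roots: for adjacent envelope indices i < j the intersection is x = (a_i − a_j) / (j − i). Reading off the sorted break points: {-6, -3, 1, 2}.
Verification: at each break x_0, at least two indices attain the minimum of min_i(a_i + i · x_0).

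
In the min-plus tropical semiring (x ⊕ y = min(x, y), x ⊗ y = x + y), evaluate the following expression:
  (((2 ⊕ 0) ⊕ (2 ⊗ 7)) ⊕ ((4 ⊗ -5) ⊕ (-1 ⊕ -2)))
(((2 ⊕ 0) ⊕ (2 ⊗ 7)) ⊕ ((4 ⊗ -5) ⊕ (-1 ⊕ -2))) = -2

Expand innermost to outermost. Recall ⊕ takes the minimum of its arguments and ⊗ takes their sum. Working out the expression (((2 ⊕ 0) ⊕ (2 ⊗ 7)) ⊕ ((4 ⊗ -5) ⊕ (-1 ⊕ -2))) gives -2.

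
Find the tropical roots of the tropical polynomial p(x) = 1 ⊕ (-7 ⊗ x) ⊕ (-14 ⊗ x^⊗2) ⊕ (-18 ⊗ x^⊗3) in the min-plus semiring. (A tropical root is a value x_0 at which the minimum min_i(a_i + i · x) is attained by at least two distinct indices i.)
Roots: {4, 7, 8}

Each tropical root is a break point of the lower envelope of the lines y = a_i + i · x (there are 4 lines, with slopes 0, 1, ..., 3). Only the lines that attain the minimum somewhere contribute to roots; other lines are dominated. Here the surviving (envelope) indices are i = 3, i = 2, i = 1, i = 0.
Intersections between consecutive envelope lines give the roots: for adjacent envelope indices i < j the intersection is x = (a_i − a_j) / (j − i). Reading off the sorted break points: {4, 7, 8}.
Verification: at each break x_0, at least two indices attain the minimum of min_i(a_i + i · x_0).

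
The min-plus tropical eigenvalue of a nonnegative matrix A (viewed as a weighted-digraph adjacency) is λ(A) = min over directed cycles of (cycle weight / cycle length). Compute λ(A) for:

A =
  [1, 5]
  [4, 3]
λ(A) = 1

Enumerate directed cycles and compute their means (weight / length). Sample:
  cycle 0 → 0: weight = 1, length = 1, mean = 1/1 ≈ 1.000
  cycle 1 → 1: weight = 3, length = 1, mean = 3/1 ≈ 3.000
  cycle 0 → 1 → 0: weight = 9, length = 2, mean = 9/2 ≈ 4.500
  cycle 1 → 0 → 1: weight = 9, length = 2, mean = 9/2 ≈ 4.500
Minimum mean = 1.000, attained e.g. along the cycle 0 → 0 with weight 1 and length 1. So λ(A) = 1/1 = 1.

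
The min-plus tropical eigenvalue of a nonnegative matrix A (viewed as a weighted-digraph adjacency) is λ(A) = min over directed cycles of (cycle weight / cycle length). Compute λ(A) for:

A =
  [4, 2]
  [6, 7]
λ(A) = 4

Enumerate directed cycles and compute their means (weight / length). Sample:
  cycle 0 → 0: weight = 4, length = 1, mean = 4/1 ≈ 4.000
  cycle 1 → 1: weight = 7, length = 1, mean = 7/1 ≈ 7.000
  cycle 0 → 1 → 0: weight = 8, length = 2, mean = 8/2 ≈ 4.000
  cycle 1 → 0 → 1: weight = 8, length = 2, mean = 8/2 ≈ 4.000
Minimum mean = 4.000, attained e.g. along the cycle 0 → 0 with weight 4 and length 1. So λ(A) = 4/1 = 4.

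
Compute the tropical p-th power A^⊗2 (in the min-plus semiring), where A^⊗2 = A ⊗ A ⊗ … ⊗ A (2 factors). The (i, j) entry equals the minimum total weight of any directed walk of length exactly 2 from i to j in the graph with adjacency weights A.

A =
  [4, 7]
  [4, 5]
A^⊗2 =
  [8, 11]
  [8, 10]

Each entry (A^⊗2)_ij equals the minimum over all length-2 walks i = v_0 → v_1 → … → v_2 = j of Σ_t A[v_t][v_{t+1}]. For example, for (i, j) = (0, 1) we minimise over 2 possible intermediate vertex sequences; the minimum is 11, attained along the walk 0 → 0 → 1.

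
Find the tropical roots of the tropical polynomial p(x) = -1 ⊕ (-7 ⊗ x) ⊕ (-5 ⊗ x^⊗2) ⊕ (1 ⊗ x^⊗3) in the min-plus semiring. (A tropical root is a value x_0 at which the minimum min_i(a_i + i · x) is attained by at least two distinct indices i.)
Roots: {-6, -2, 6}

Each tropical root is a break point of the lower envelope of the lines y = a_i + i · x (there are 4 lines, with slopes 0, 1, ..., 3). Only the lines that attain the minimum somewhere contribute to roots; other lines are dominated. Here the surviving (envelope) indices are i = 3, i = 2, i = 1, i = 0.
Intersections between consecutive envelope lines give the roots: for adjacent envelope indices i < j the intersection is x = (a_i − a_j) / (j − i). Reading off the sorted break points: {-6, -2, 6}.
Verification: at each break x_0, at least two indices attain the minimum of min_i(a_i + i · x_0).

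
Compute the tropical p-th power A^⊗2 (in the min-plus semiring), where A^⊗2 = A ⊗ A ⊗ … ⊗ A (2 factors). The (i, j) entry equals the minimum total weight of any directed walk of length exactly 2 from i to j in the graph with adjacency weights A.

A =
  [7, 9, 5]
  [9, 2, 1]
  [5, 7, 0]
A^⊗2 =
  [10, 11, 5]
  [6, 4, 1]
  [5, 7, 0]

Each entry (A^⊗2)_ij equals the minimum over all length-2 walks i = v_0 → v_1 → … → v_2 = j of Σ_t A[v_t][v_{t+1}]. For example, for (i, j) = (0, 2) we minimise over 3 possible intermediate vertex sequences; the minimum is 5, attained along the walk 0 → 2 → 2.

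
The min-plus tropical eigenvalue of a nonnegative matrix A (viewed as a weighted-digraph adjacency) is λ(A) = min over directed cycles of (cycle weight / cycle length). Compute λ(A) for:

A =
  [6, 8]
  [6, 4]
λ(A) = 4

Enumerate directed cycles and compute their means (weight / length). Sample:
  cycle 0 → 0: weight = 6, length = 1, mean = 6/1 ≈ 6.000
  cycle 1 → 1: weight = 4, length = 1, mean = 4/1 ≈ 4.000
  cycle 0 → 1 → 0: weight = 14, length = 2, mean = 14/2 ≈ 7.000
  cycle 1 → 0 → 1: weight = 14, length = 2, mean = 14/2 ≈ 7.000
Minimum mean = 4.000, attained e.g. along the cycle 1 → 1 with weight 4 and length 1. So λ(A) = 4/1 = 4.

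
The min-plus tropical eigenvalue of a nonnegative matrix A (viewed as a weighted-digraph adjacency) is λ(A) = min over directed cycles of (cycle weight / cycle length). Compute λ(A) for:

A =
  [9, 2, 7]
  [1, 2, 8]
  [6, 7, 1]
λ(A) = 1

Enumerate directed cycles and compute their means (weight / length). Sample:
  cycle 0 → 0: weight = 9, length = 1, mean = 9/1 ≈ 9.000
  cycle 1 → 1: weight = 2, length = 1, mean = 2/1 ≈ 2.000
  cycle 2 → 2: weight = 1, length = 1, mean = 1/1 ≈ 1.000
  cycle 0 → 1 → 0: weight = 3, length = 2, mean = 3/2 ≈ 1.500
  cycle 0 → 2 → 0: weight = 13, length = 2, mean = 13/2 ≈ 6.500
  cycle 1 → 0 → 1: weight = 3, length = 2, mean = 3/2 ≈ 1.500
Minimum mean = 1.000, attained e.g. along the cycle 2 → 2 with weight 1 and length 1. So λ(A) = 1/1 = 1.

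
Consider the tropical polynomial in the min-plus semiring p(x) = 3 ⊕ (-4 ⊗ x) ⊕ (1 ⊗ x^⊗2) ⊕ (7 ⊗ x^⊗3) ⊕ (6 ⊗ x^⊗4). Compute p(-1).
p(-1) = -5

A tropical monomial a ⊗ x^⊗i evaluates to a + i · x. Evaluating each term at x = -1:
  Term 0 contributes 3 + 0 · -1 = 3
  Term 1 contributes -4 + 1 · -1 = -5
  Term 2 contributes 1 + 2 · -1 = -1
  Term 3 contributes 7 + 3 · -1 = 4
  Term 4 contributes 6 + 4 · -1 = 2
p(-1) = ⊕ of these = min[3, -5, -1, 4, 2] = -5.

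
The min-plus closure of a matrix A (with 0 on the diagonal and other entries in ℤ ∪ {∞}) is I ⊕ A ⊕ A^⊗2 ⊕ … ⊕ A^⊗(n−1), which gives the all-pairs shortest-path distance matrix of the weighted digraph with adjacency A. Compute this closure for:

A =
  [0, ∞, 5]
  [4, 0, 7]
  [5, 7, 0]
Closure =
  [0, 12, 5]
  [4, 0, 7]
  [5, 7, 0]

This is the Floyd-Warshall all-pairs shortest-path computation. For each intermediate vertex k = 0, 1, …, 2, update dist[i][j] ← min(dist[i][j], dist[i][k] + dist[k][j]). The final matrix gives, for each (i, j), the minimum total weight of any directed path from i to j (possibly empty when i = j).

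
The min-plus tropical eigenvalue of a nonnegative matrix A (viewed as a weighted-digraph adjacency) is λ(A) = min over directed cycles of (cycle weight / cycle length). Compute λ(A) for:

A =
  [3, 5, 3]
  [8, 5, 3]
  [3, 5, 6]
λ(A) = 3

Enumerate directed cycles and compute their means (weight / length). Sample:
  cycle 0 → 0: weight = 3, length = 1, mean = 3/1 ≈ 3.000
  cycle 1 → 1: weight = 5, length = 1, mean = 5/1 ≈ 5.000
  cycle 2 → 2: weight = 6, length = 1, mean = 6/1 ≈ 6.000
  cycle 0 → 1 → 0: weight = 13, length = 2, mean = 13/2 ≈ 6.500
  cycle 0 → 2 → 0: weight = 6, length = 2, mean = 6/2 ≈ 3.000
  cycle 1 → 0 → 1: weight = 13, length = 2, mean = 13/2 ≈ 6.500
Minimum mean = 3.000, attained e.g. along the cycle 0 → 0 with weight 3 and length 1. So λ(A) = 3/1 = 3.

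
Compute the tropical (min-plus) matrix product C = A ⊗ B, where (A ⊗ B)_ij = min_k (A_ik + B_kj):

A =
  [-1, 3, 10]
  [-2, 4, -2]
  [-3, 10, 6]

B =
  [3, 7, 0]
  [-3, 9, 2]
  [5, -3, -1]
A ⊗ B =
  [0, 6, -1]
  [1, -5, -3]
  [0, 3, -3]

Apply the min-plus product entry-by-entry:
  C[0][0] = min over k of (A[0][0] + B[0][0] = -1 + 3 = 2, A[0][1] + B[1][0] = 3 + -3 = 0, A[0][2] + B[2][0] = 10 + 5 = 15) = 0 (attained at k = 1)
  C[0][1] = min over k of (A[0][0] + B[0][1] = -1 + 7 = 6, A[0][1] + B[1][1] = 3 + 9 = 12, A[0][2] + B[2][1] = 10 + -3 = 7) = 6 (attained at k = 0)
  C[0][2] = min over k of (A[0][0] + B[0][2] = -1 + 0 = -1, A[0][1] + B[1][2] = 3 + 2 = 5, A[0][2] + B[2][2] = 10 + -1 = 9) = -1 (attained at k = 0)
  C[1][0] = min over k of (A[1][0] + B[0][0] = -2 + 3 = 1, A[1][1] + B[1][0] = 4 + -3 = 1, A[1][2] + B[2][0] = -2 + 5 = 3) = 1 (attained at k = 0)
  C[1][1] = min over k of (A[1][0] + B[0][1] = -2 + 7 = 5, A[1][1] + B[1][1] = 4 + 9 = 13, A[1][2] + B[2][1] = -2 + -3 = -5) = -5 (attained at k = 2)
  C[1][2] = min over k of (A[1][0] + B[0][2] = -2 + 0 = -2, A[1][1] + B[1][2] = 4 + 2 = 6, A[1][2] + B[2][2] = -2 + -1 = -3) = -3 (attained at k = 2)
  C[2][0] = min over k of (A[2][0] + B[0][0] = -3 + 3 = 0, A[2][1] + B[1][0] = 10 + -3 = 7, A[2][2] + B[2][0] = 6 + 5 = 11) = 0 (attained at k = 0)
  C[2][1] = min over k of (A[2][0] + B[0][1] = -3 + 7 = 4, A[2][1] + B[1][1] = 10 + 9 = 19, A[2][2] + B[2][1] = 6 + -3 = 3) = 3 (attained at k = 2)
  C[2][2] = min over k of (A[2][0] + B[0][2] = -3 + 0 = -3, A[2][1] + B[1][2] = 10 + 2 = 12, A[2][2] + B[2][2] = 6 + -1 = 5) = -3 (attained at k = 0)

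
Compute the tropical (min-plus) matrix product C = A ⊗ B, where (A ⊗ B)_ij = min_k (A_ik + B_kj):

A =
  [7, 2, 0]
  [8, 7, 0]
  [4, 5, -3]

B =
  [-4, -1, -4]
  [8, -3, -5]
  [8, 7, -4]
A ⊗ B =
  [3, -1, -4]
  [4, 4, -4]
  [0, 2, -7]

Apply the min-plus product entry-by-entry:
  C[0][0] = min over k of (A[0][0] + B[0][0] = 7 + -4 = 3, A[0][1] + B[1][0] = 2 + 8 = 10, A[0][2] + B[2][0] = 0 + 8 = 8) = 3 (attained at k = 0)
  C[0][1] = min over k of (A[0][0] + B[0][1] = 7 + -1 = 6, A[0][1] + B[1][1] = 2 + -3 = -1, A[0][2] + B[2][1] = 0 + 7 = 7) = -1 (attained at k = 1)
  C[0][2] = min over k of (A[0][0] + B[0][2] = 7 + -4 = 3, A[0][1] + B[1][2] = 2 + -5 = -3, A[0][2] + B[2][2] = 0 + -4 = -4) = -4 (attained at k = 2)
  C[1][0] = min over k of (A[1][0] + B[0][0] = 8 + -4 = 4, A[1][1] + B[1][0] = 7 + 8 = 15, A[1][2] + B[2][0] = 0 + 8 = 8) = 4 (attained at k = 0)
  C[1][1] = min over k of (A[1][0] + B[0][1] = 8 + -1 = 7, A[1][1] + B[1][1] = 7 + -3 = 4, A[1][2] + B[2][1] = 0 + 7 = 7) = 4 (attained at k = 1)
  C[1][2] = min over k of (A[1][0] + B[0][2] = 8 + -4 = 4, A[1][1] + B[1][2] = 7 + -5 = 2, A[1][2] + B[2][2] = 0 + -4 = -4) = -4 (attained at k = 2)
  C[2][0] = min over k of (A[2][0] + B[0][0] = 4 + -4 = 0, A[2][1] + B[1][0] = 5 + 8 = 13, A[2][2] + B[2][0] = -3 + 8 = 5) = 0 (attained at k = 0)
  C[2][1] = min over k of (A[2][0] + B[0][1] = 4 + -1 = 3, A[2][1] + B[1][1] = 5 + -3 = 2, A[2][2] + B[2][1] = -3 + 7 = 4) = 2 (attained at k = 1)
  C[2][2] = min over k of (A[2][0] + B[0][2] = 4 + -4 = 0, A[2][1] + B[1][2] = 5 + -5 = 0, A[2][2] + B[2][2] = -3 + -4 = -7) = -7 (attained at k = 2)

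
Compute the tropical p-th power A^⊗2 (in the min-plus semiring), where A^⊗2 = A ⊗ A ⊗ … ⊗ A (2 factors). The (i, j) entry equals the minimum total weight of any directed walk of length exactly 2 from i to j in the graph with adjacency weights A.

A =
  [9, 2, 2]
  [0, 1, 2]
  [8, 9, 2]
A^⊗2 =
  [2, 3, 4]
  [1, 2, 2]
  [9, 10, 4]

Each entry (A^⊗2)_ij equals the minimum over all length-2 walks i = v_0 → v_1 → … → v_2 = j of Σ_t A[v_t][v_{t+1}]. For example, for (i, j) = (0, 2) we minimise over 3 possible intermediate vertex sequences; the minimum is 4, attained along the walk 0 → 1 → 2.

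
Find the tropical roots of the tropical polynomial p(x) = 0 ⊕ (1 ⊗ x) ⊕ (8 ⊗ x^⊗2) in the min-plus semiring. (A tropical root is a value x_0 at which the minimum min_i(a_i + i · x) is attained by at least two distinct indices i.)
Roots: {-7, -1}

Each tropical root is a break point of the lower envelope of the lines y = a_i + i · x (there are 3 lines, with slopes 0, 1, ..., 2). Only the lines that attain the minimum somewhere contribute to roots; other lines are dominated. Here the surviving (envelope) indices are i = 2, i = 1, i = 0.
Intersections between consecutive envelope lines give the roots: for adjacent envelope indices i < j the intersection is x = (a_i − a_j) / (j − i). Reading off the sorted break points: {-7, -1}.
Verification: at each break x_0, at least two indices attain the minimum of min_i(a_i + i · x_0).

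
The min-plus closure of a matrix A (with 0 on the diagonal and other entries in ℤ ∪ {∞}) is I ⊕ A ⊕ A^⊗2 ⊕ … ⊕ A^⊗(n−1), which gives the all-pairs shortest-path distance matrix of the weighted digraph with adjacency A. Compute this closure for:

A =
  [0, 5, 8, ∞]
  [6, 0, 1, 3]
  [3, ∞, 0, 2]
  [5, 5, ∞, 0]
Closure =
  [0, 5, 6, 8]
  [4, 0, 1, 3]
  [3, 7, 0, 2]
  [5, 5, 6, 0]

This is the Floyd-Warshall all-pairs shortest-path computation. For each intermediate vertex k = 0, 1, …, 3, update dist[i][j] ← min(dist[i][j], dist[i][k] + dist[k][j]). The final matrix gives, for each (i, j), the minimum total weight of any directed path from i to j (possibly empty when i = j).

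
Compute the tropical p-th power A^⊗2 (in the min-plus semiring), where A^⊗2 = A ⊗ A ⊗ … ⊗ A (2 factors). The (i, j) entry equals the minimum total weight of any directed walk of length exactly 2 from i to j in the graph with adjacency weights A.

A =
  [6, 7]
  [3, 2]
A^⊗2 =
  [10, 9]
  [5, 4]

Each entry (A^⊗2)_ij equals the minimum over all length-2 walks i = v_0 → v_1 → … → v_2 = j of Σ_t A[v_t][v_{t+1}]. For example, for (i, j) = (0, 1) we minimise over 2 possible intermediate vertex sequences; the minimum is 9, attained along the walk 0 → 1 → 1.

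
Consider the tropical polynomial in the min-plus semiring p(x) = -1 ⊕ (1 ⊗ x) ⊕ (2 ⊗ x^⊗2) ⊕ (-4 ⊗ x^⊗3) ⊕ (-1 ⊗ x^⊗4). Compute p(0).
p(0) = -4

A tropical monomial a ⊗ x^⊗i evaluates to a + i · x. Evaluating each term at x = 0:
  Term 0 contributes -1 + 0 · 0 = -1
  Term 1 contributes 1 + 1 · 0 = 1
  Term 2 contributes 2 + 2 · 0 = 2
  Term 3 contributes -4 + 3 · 0 = -4
  Term 4 contributes -1 + 4 · 0 = -1
p(0) = ⊕ of these = min[-1, 1, 2, -4, -1] = -4.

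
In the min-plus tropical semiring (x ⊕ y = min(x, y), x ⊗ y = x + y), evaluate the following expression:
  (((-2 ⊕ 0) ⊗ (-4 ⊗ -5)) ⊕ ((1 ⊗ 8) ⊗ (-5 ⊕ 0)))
(((-2 ⊕ 0) ⊗ (-4 ⊗ -5)) ⊕ ((1 ⊗ 8) ⊗ (-5 ⊕ 0))) = -11

Expand innermost to outermost. Recall ⊕ takes the minimum of its arguments and ⊗ takes their sum. Working out the expression (((-2 ⊕ 0) ⊗ (-4 ⊗ -5)) ⊕ ((1 ⊗ 8) ⊗ (-5 ⊕ 0))) gives -11.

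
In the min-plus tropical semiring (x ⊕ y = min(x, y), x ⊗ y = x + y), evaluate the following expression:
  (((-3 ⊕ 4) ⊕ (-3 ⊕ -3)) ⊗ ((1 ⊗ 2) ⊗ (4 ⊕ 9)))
(((-3 ⊕ 4) ⊕ (-3 ⊕ -3)) ⊗ ((1 ⊗ 2) ⊗ (4 ⊕ 9))) = 4

Expand innermost to outermost. Recall ⊕ takes the minimum of its arguments and ⊗ takes their sum. Working out the expression (((-3 ⊕ 4) ⊕ (-3 ⊕ -3)) ⊗ ((1 ⊗ 2) ⊗ (4 ⊕ 9))) gives 4.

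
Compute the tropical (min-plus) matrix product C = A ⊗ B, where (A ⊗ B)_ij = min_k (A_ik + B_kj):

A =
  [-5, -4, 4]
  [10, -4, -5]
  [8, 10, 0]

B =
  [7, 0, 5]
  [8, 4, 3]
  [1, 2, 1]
A ⊗ B =
  [2, -5, -1]
  [-4, -3, -4]
  [1, 2, 1]

Apply the min-plus product entry-by-entry:
  C[0][0] = min over k of (A[0][0] + B[0][0] = -5 + 7 = 2, A[0][1] + B[1][0] = -4 + 8 = 4, A[0][2] + B[2][0] = 4 + 1 = 5) = 2 (attained at k = 0)
  C[0][1] = min over k of (A[0][0] + B[0][1] = -5 + 0 = -5, A[0][1] + B[1][1] = -4 + 4 = 0, A[0][2] + B[2][1] = 4 + 2 = 6) = -5 (attained at k = 0)
  C[0][2] = min over k of (A[0][0] + B[0][2] = -5 + 5 = 0, A[0][1] + B[1][2] = -4 + 3 = -1, A[0][2] + B[2][2] = 4 + 1 = 5) = -1 (attained at k = 1)
  C[1][0] = min over k of (A[1][0] + B[0][0] = 10 + 7 = 17, A[1][1] + B[1][0] = -4 + 8 = 4, A[1][2] + B[2][0] = -5 + 1 = -4) = -4 (attained at k = 2)
  C[1][1] = min over k of (A[1][0] + B[0][1] = 10 + 0 = 10, A[1][1] + B[1][1] = -4 + 4 = 0, A[1][2] + B[2][1] = -5 + 2 = -3) = -3 (attained at k = 2)
  C[1][2] = min over k of (A[1][0] + B[0][2] = 10 + 5 = 15, A[1][1] + B[1][2] = -4 + 3 = -1, A[1][2] + B[2][2] = -5 + 1 = -4) = -4 (attained at k = 2)
  C[2][0] = min over k of (A[2][0] + B[0][0] = 8 + 7 = 15, A[2][1] + B[1][0] = 10 + 8 = 18, A[2][2] + B[2][0] = 0 + 1 = 1) = 1 (attained at k = 2)
  C[2][1] = min over k of (A[2][0] + B[0][1] = 8 + 0 = 8, A[2][1] + B[1][1] = 10 + 4 = 14, A[2][2] + B[2][1] = 0 + 2 = 2) = 2 (attained at k = 2)
  C[2][2] = min over k of (A[2][0] + B[0][2] = 8 + 5 = 13, A[2][1] + B[1][2] = 10 + 3 = 13, A[2][2] + B[2][2] = 0 + 1 = 1) = 1 (attained at k = 2)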